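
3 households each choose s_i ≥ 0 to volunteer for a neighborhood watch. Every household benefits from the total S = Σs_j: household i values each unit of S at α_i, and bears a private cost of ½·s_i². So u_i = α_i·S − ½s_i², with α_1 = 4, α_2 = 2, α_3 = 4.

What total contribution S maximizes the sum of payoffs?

30

Planner FOC: ∂(Σu_j)/∂s_i = (Σα_j) − s_i = 0, so s_i^SO = Σα_j = 10 for every i; S^SO = 30.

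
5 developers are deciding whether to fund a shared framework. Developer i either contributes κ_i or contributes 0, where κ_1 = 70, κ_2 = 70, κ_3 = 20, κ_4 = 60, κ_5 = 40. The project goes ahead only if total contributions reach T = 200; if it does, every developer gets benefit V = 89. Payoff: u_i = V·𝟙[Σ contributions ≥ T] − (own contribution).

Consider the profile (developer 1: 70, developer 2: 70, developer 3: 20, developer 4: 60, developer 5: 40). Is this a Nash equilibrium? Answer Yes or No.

Total = 260 ≥ 200: provided.
Developer 1 (pledges 70, payoff 19): dropping to 0 → total 190, payoff 0. No gain.
Developer 2 (pledges 70, payoff 19): dropping to 0 → total 190, payoff 0. No gain.
Developer 3 (pledges 20, payoff 69): dropping to 0 → total 240, payoff 89. Profitable deviation.

No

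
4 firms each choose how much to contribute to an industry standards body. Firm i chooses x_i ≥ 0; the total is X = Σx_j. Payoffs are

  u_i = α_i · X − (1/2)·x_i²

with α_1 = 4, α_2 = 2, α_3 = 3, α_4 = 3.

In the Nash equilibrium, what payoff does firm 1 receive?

Firm i's FOC: ∂u_i/∂x_i = α_i − x_i = 0, so x_i* = α_i.
NE contributions = (4, 2, 3, 3); X = 12.
u_1 = α_1·X − ½·(x_1)² = 4·12 − ½·4² = 40.

40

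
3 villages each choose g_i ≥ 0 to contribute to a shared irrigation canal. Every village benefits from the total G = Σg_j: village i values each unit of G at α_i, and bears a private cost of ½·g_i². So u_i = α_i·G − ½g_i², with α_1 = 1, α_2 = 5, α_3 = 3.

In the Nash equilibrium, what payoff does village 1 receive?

Village i's FOC: ∂u_i/∂g_i = α_i − g_i = 0, so g_i* = α_i.
NE contributions = (1, 5, 3); G = 9.
u_1 = α_1·G − ½·(g_1)² = 1·9 − ½·1² = 8.5.

8.5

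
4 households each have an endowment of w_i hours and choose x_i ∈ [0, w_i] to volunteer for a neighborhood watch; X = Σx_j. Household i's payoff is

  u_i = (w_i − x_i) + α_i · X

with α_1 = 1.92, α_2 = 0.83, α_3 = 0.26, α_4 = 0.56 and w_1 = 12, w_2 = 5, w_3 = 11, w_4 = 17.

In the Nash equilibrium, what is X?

∂u_i/∂x_i = α_i − 1, so household i contributes w_i if α_i > 1, else 0.
α_i > 1 for i ∈ {1}; NE contributions (12, 0, 0, 0), X = 12.

12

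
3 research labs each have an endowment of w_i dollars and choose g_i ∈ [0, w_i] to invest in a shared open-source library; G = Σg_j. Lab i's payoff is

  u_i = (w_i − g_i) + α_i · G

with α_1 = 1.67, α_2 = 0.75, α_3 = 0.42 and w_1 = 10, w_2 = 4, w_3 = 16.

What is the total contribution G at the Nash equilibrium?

10

∂u_i/∂g_i = α_i − 1, so lab i contributes w_i if α_i > 1, else 0.
α_i > 1 for i ∈ {1}; NE contributions (10, 0, 0), G = 10.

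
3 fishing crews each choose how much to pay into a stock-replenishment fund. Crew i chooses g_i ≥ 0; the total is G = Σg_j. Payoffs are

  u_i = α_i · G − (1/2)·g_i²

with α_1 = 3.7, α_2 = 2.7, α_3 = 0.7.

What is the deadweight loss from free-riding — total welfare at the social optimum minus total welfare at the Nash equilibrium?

Crew i's FOC: ∂u_i/∂g_i = α_i − g_i = 0, so g_i* = α_i.
NE contributions = (3.7, 2.7, 0.7); G = 7.1.
W^NE = (Σα)·G − ½Σα_i² = 7.1² − ½·21.47 = 39.675.
Planner sets g_i = Σα_j = 7.1 for every i, so G^SO = 3·7.1 = 21.3.
W^SO = (Σα)·G^SO − ½·3·(Σα)² = (3/2)·7.1² = 75.615.
Deadweight loss = W^SO − W^NE = 35.94.

35.94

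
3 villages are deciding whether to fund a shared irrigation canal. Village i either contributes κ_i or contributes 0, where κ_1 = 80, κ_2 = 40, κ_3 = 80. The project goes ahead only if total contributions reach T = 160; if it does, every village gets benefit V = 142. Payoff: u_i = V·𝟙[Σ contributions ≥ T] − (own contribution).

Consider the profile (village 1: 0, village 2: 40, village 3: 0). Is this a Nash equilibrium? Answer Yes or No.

Total = 40 < 160: not provided.
Village 1 (pledges 0, payoff 0): pledging 80 → total 120, payoff -80. No gain.
Village 2 (pledges 40, payoff -40): dropping to 0 → total 0, payoff 0. Profitable deviation.

No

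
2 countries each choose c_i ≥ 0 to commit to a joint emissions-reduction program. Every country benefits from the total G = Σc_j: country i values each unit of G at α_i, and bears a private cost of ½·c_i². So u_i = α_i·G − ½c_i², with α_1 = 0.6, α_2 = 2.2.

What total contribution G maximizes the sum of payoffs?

5.6

Planner FOC: ∂(Σu_j)/∂c_i = (Σα_j) − c_i = 0, so c_i^SO = Σα_j = 2.8 for every i; G^SO = 5.6.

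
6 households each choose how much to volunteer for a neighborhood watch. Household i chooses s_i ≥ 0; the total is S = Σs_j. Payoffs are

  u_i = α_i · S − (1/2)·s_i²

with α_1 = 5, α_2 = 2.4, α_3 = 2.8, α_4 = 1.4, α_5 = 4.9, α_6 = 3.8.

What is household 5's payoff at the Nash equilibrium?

Household i's FOC: ∂u_i/∂s_i = α_i − s_i = 0, so s_i* = α_i.
NE contributions = (5, 2.4, 2.8, 1.4, 4.9, 3.8); S = 20.3.
u_5 = α_5·S − ½·(s_5)² = 4.9·20.3 − ½·4.9² = 87.465.

87.465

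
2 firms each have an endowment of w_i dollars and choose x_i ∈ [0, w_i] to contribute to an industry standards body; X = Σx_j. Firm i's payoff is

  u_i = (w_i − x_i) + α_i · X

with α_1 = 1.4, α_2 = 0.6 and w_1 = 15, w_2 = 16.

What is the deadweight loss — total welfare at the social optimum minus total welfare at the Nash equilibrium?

∂u_i/∂x_i = α_i − 1, so firm i contributes w_i if α_i > 1, else 0.
α_i > 1 for i ∈ {1}; NE contributions (15, 0), X = 15.
W^NE = Σw_i − X^NE + (Σα_i)·X^NE = 31 + 1·15 = 46.
Planner: ∂(Σu_j)/∂x_i = Σα_j − 1 = 1 > 0, so everyone contributes w_i; X^SO = 31, W^SO = 31 + 1·31 = 62.
Deadweight loss = 16.

16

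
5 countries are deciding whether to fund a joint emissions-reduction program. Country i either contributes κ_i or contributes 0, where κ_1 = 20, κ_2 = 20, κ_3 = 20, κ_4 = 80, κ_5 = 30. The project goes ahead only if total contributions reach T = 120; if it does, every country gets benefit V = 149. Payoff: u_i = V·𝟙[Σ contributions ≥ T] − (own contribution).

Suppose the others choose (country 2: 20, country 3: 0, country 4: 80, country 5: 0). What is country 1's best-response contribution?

20

Others' total = 100. Contributing 20 brings total to 120 ≥ 120: gain V − κ_1 = 129.
Best response: 20.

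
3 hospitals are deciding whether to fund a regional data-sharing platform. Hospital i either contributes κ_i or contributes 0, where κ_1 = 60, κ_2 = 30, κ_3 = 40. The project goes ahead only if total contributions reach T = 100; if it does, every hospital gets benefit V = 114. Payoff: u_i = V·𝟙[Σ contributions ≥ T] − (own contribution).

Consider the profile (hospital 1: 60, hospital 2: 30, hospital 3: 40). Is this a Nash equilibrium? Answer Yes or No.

Total = 130 ≥ 100: provided.
Hospital 1 (pledges 60, payoff 54): dropping to 0 → total 70, payoff 0. No gain.
Hospital 2 (pledges 30, payoff 84): dropping to 0 → total 100, payoff 114. Profitable deviation.

No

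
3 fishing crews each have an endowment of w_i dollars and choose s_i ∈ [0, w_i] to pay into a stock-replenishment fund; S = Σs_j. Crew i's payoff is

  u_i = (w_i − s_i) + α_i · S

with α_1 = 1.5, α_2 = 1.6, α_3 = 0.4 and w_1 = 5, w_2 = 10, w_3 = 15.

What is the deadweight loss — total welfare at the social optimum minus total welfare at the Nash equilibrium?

37.5

∂u_i/∂s_i = α_i − 1, so crew i contributes w_i if α_i > 1, else 0.
α_i > 1 for i ∈ {1, 2}; NE contributions (5, 10, 0), S = 15.
W^NE = Σw_i − S^NE + (Σα_i)·S^NE = 30 + 2.5·15 = 67.5.
Planner: ∂(Σu_j)/∂s_i = Σα_j − 1 = 2.5 > 0, so everyone contributes w_i; S^SO = 30, W^SO = 30 + 2.5·30 = 105.
Deadweight loss = 37.5.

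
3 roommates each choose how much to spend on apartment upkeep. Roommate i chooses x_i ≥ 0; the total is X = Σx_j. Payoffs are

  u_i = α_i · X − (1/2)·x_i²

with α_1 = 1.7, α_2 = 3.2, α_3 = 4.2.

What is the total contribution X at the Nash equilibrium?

9.1

Roommate i's FOC: ∂u_i/∂x_i = α_i − x_i = 0, so x_i* = α_i.
NE contributions = (1.7, 3.2, 4.2); X = 9.1.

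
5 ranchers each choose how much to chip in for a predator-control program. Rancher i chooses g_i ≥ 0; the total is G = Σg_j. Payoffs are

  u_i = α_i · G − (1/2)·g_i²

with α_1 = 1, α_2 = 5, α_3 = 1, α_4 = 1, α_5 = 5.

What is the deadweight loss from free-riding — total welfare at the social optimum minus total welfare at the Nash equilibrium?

Rancher i's FOC: ∂u_i/∂g_i = α_i − g_i = 0, so g_i* = α_i.
NE contributions = (1, 5, 1, 1, 5); G = 13.
W^NE = (Σα)·G − ½Σα_i² = 13² − ½·53 = 142.5.
Planner sets g_i = Σα_j = 13 for every i, so G^SO = 5·13 = 65.
W^SO = (Σα)·G^SO − ½·5·(Σα)² = (5/2)·13² = 422.5.
Deadweight loss = W^SO − W^NE = 280.

280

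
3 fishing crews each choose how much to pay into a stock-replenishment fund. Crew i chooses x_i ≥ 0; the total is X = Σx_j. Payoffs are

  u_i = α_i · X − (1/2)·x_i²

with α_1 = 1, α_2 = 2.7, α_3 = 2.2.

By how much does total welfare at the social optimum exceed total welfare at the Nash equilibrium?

Crew i's FOC: ∂u_i/∂x_i = α_i − x_i = 0, so x_i* = α_i.
NE contributions = (1, 2.7, 2.2); X = 5.9.
W^NE = (Σα)·X − ½Σα_i² = 5.9² − ½·13.13 = 28.245.
Planner sets x_i = Σα_j = 5.9 for every i, so X^SO = 3·5.9 = 17.7.
W^SO = (Σα)·X^SO − ½·3·(Σα)² = (3/2)·5.9² = 52.215.
Deadweight loss = W^SO − W^NE = 23.97.

23.97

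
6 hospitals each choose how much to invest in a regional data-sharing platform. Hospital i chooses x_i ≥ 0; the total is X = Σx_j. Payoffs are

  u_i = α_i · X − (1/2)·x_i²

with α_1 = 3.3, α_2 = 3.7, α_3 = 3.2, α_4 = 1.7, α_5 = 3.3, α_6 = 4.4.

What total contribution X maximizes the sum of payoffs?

117.6

Planner FOC: ∂(Σu_j)/∂x_i = (Σα_j) − x_i = 0, so x_i^SO = Σα_j = 19.6 for every i; X^SO = 117.6.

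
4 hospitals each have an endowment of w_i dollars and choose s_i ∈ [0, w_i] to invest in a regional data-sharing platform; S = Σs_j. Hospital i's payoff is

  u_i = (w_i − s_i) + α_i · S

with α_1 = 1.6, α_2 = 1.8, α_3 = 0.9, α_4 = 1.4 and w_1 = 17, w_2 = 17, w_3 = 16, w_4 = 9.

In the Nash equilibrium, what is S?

43

∂u_i/∂s_i = α_i − 1, so hospital i contributes w_i if α_i > 1, else 0.
α_i > 1 for i ∈ {1, 2, 4}; NE contributions (17, 17, 0, 9), S = 43.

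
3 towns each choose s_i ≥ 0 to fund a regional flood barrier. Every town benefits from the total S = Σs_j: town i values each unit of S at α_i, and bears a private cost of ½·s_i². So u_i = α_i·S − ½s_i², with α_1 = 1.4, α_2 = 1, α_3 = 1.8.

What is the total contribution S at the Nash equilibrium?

4.2

Town i's FOC: ∂u_i/∂s_i = α_i − s_i = 0, so s_i* = α_i.
NE contributions = (1.4, 1, 1.8); S = 4.2.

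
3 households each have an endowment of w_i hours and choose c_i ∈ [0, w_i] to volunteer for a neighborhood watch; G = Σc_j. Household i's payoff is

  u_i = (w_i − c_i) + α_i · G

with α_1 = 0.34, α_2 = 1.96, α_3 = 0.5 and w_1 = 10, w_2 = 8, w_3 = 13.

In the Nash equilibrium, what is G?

8

∂u_i/∂c_i = α_i − 1, so household i contributes w_i if α_i > 1, else 0.
α_i > 1 for i ∈ {2}; NE contributions (0, 8, 0), G = 8.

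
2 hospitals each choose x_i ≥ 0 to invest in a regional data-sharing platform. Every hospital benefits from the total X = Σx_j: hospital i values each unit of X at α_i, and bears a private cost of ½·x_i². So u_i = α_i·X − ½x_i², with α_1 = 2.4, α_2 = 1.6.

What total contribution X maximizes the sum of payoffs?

Planner FOC: ∂(Σu_j)/∂x_i = (Σα_j) − x_i = 0, so x_i^SO = Σα_j = 4 for every i; X^SO = 8.

8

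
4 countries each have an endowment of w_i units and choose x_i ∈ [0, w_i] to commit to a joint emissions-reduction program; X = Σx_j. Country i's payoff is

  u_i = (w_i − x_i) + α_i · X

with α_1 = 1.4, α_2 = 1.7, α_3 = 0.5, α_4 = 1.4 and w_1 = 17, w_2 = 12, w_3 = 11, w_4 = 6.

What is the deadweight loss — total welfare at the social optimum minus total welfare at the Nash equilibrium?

44

∂u_i/∂x_i = α_i − 1, so country i contributes w_i if α_i > 1, else 0.
α_i > 1 for i ∈ {1, 2, 4}; NE contributions (17, 12, 0, 6), X = 35.
W^NE = Σw_i − X^NE + (Σα_i)·X^NE = 46 + 4·35 = 186.
Planner: ∂(Σu_j)/∂x_i = Σα_j − 1 = 4 > 0, so everyone contributes w_i; X^SO = 46, W^SO = 46 + 4·46 = 230.
Deadweight loss = 44.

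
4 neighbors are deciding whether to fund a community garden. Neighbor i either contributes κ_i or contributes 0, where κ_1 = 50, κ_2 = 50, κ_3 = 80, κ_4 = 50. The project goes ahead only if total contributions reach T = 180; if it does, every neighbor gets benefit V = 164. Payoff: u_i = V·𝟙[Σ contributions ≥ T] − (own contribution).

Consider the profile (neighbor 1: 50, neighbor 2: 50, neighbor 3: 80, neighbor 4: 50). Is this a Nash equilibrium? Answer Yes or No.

Total = 230 ≥ 180: provided.
Neighbor 1 (pledges 50, payoff 114): dropping to 0 → total 180, payoff 164. Profitable deviation.

No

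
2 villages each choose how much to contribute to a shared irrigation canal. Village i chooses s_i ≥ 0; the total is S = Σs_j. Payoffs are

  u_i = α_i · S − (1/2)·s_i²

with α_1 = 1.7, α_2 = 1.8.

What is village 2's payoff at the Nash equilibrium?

4.68

Village i's FOC: ∂u_i/∂s_i = α_i − s_i = 0, so s_i* = α_i.
NE contributions = (1.7, 1.8); S = 3.5.
u_2 = α_2·S − ½·(s_2)² = 1.8·3.5 − ½·1.8² = 4.68.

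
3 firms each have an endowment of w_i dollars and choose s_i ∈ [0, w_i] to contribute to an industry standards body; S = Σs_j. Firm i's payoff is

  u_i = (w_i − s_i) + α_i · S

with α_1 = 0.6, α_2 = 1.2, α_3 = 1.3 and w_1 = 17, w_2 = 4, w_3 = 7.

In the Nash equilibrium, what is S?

∂u_i/∂s_i = α_i − 1, so firm i contributes w_i if α_i > 1, else 0.
α_i > 1 for i ∈ {2, 3}; NE contributions (0, 4, 7), S = 11.

11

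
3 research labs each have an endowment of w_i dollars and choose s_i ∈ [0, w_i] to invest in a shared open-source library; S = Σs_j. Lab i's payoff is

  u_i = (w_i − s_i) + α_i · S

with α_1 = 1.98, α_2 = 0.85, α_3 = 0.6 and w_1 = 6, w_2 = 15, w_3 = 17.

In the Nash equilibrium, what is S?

6

∂u_i/∂s_i = α_i − 1, so lab i contributes w_i if α_i > 1, else 0.
α_i > 1 for i ∈ {1}; NE contributions (6, 0, 0), S = 6.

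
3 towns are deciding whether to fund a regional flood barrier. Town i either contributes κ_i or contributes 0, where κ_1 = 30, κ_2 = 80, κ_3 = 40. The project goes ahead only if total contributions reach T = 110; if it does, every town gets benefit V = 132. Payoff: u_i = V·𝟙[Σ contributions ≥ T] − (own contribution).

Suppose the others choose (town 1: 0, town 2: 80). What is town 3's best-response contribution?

Others' total = 80. Contributing 40 brings total to 120 ≥ 110: gain V − κ_3 = 92.
Best response: 40.

40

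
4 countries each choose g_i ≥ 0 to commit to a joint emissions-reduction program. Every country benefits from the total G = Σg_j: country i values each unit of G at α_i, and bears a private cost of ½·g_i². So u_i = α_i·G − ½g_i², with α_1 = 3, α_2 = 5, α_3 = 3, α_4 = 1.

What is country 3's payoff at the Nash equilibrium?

Country i's FOC: ∂u_i/∂g_i = α_i − g_i = 0, so g_i* = α_i.
NE contributions = (3, 5, 3, 1); G = 12.
u_3 = α_3·G − ½·(g_3)² = 3·12 − ½·3² = 31.5.

31.5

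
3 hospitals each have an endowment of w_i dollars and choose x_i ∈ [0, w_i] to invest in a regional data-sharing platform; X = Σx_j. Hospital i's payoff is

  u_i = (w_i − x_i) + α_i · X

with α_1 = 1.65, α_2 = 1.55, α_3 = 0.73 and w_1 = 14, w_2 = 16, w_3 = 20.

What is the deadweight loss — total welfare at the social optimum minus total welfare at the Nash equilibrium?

58.6

∂u_i/∂x_i = α_i − 1, so hospital i contributes w_i if α_i > 1, else 0.
α_i > 1 for i ∈ {1, 2}; NE contributions (14, 16, 0), X = 30.
W^NE = Σw_i − X^NE + (Σα_i)·X^NE = 50 + 2.93·30 = 137.9.
Planner: ∂(Σu_j)/∂x_i = Σα_j − 1 = 2.93 > 0, so everyone contributes w_i; X^SO = 50, W^SO = 50 + 2.93·50 = 196.5.
Deadweight loss = 58.6.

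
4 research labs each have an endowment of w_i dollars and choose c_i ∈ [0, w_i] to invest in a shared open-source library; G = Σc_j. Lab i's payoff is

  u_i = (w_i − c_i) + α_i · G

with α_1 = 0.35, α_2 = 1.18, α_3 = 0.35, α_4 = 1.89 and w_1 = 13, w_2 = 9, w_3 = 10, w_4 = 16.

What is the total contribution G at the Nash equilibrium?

∂u_i/∂c_i = α_i − 1, so lab i contributes w_i if α_i > 1, else 0.
α_i > 1 for i ∈ {2, 4}; NE contributions (0, 9, 0, 16), G = 25.

25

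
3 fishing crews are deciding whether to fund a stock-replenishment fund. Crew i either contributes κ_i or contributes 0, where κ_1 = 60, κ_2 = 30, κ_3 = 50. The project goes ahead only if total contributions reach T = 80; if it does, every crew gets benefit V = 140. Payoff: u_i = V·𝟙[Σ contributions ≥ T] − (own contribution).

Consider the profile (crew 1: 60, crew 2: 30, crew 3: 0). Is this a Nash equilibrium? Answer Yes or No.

Total = 90 ≥ 80: provided.
Crew 1 (pledges 60, payoff 80): dropping to 0 → total 30, payoff 0. No gain.
Crew 2 (pledges 30, payoff 110): dropping to 0 → total 60, payoff 0. No gain.
Crew 3 (pledges 0, payoff 140): pledging 50 → total 140, payoff 90. No gain.

Yes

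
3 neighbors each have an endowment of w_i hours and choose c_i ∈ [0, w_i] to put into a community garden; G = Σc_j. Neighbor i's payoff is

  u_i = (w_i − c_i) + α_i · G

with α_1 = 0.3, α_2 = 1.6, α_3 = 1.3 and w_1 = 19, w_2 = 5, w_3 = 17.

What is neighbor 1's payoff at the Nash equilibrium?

∂u_i/∂c_i = α_i − 1, so neighbor i contributes w_i if α_i > 1, else 0.
α_i > 1 for i ∈ {2, 3}; NE contributions (0, 5, 17), G = 22.
u_1 = (19 − 0) + 0.3·22 = 25.6.

25.6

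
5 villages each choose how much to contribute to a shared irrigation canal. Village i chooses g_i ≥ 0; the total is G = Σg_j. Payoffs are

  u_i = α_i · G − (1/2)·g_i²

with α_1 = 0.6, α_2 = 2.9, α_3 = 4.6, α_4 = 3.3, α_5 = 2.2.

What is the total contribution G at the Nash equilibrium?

Village i's FOC: ∂u_i/∂g_i = α_i − g_i = 0, so g_i* = α_i.
NE contributions = (0.6, 2.9, 4.6, 3.3, 2.2); G = 13.6.

13.6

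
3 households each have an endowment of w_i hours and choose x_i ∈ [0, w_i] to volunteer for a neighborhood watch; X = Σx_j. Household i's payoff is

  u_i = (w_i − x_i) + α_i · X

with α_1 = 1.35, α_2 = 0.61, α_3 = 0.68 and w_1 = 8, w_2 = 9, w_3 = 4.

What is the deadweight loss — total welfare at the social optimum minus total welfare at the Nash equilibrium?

21.32

∂u_i/∂x_i = α_i − 1, so household i contributes w_i if α_i > 1, else 0.
α_i > 1 for i ∈ {1}; NE contributions (8, 0, 0), X = 8.
W^NE = Σw_i − X^NE + (Σα_i)·X^NE = 21 + 1.64·8 = 34.12.
Planner: ∂(Σu_j)/∂x_i = Σα_j − 1 = 1.64 > 0, so everyone contributes w_i; X^SO = 21, W^SO = 21 + 1.64·21 = 55.44.
Deadweight loss = 21.32.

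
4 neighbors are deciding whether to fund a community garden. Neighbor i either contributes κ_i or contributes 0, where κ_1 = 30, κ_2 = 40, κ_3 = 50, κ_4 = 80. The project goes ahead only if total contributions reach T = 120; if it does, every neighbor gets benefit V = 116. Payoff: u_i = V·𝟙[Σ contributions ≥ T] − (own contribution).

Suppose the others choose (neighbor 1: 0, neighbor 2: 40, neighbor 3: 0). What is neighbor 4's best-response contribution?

Others' total = 40. Contributing 80 brings total to 120 ≥ 120: gain V − κ_4 = 36.
Best response: 80.

80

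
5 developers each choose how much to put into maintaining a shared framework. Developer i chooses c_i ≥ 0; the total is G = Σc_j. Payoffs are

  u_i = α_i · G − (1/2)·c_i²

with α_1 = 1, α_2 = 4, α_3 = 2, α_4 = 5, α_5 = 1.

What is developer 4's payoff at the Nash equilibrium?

52.5

Developer i's FOC: ∂u_i/∂c_i = α_i − c_i = 0, so c_i* = α_i.
NE contributions = (1, 4, 2, 5, 1); G = 13.
u_4 = α_4·G − ½·(c_4)² = 5·13 − ½·5² = 52.5.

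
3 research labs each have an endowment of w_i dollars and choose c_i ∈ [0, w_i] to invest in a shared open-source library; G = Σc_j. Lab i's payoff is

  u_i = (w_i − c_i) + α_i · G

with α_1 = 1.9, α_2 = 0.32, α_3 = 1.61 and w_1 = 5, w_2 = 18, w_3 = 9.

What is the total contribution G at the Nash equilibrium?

∂u_i/∂c_i = α_i − 1, so lab i contributes w_i if α_i > 1, else 0.
α_i > 1 for i ∈ {1, 3}; NE contributions (5, 0, 9), G = 14.

14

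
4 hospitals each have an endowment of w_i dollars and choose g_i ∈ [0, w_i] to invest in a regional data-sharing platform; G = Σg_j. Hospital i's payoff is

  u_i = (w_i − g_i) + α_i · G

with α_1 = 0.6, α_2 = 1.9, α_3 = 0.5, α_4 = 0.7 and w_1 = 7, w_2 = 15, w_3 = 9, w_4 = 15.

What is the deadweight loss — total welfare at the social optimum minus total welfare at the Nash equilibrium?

∂u_i/∂g_i = α_i − 1, so hospital i contributes w_i if α_i > 1, else 0.
α_i > 1 for i ∈ {2}; NE contributions (0, 15, 0, 0), G = 15.
W^NE = Σw_i − G^NE + (Σα_i)·G^NE = 46 + 2.7·15 = 86.5.
Planner: ∂(Σu_j)/∂g_i = Σα_j − 1 = 2.7 > 0, so everyone contributes w_i; G^SO = 46, W^SO = 46 + 2.7·46 = 170.2.
Deadweight loss = 83.7.

83.7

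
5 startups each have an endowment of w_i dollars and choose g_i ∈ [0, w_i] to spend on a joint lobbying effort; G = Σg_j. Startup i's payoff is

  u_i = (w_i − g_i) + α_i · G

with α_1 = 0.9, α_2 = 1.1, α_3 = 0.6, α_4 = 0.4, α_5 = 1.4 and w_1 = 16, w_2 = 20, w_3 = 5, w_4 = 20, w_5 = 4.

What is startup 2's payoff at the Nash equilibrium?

26.4

∂u_i/∂g_i = α_i − 1, so startup i contributes w_i if α_i > 1, else 0.
α_i > 1 for i ∈ {2, 5}; NE contributions (0, 20, 0, 0, 4), G = 24.
u_2 = (20 − 20) + 1.1·24 = 26.4.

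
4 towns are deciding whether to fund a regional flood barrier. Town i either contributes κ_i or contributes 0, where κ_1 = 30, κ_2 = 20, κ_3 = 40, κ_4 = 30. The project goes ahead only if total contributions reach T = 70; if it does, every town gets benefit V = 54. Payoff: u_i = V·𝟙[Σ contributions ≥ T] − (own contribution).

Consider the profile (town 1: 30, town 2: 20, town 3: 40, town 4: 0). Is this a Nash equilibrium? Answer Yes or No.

No

Total = 90 ≥ 70: provided.
Town 1 (pledges 30, payoff 24): dropping to 0 → total 60, payoff 0. No gain.
Town 2 (pledges 20, payoff 34): dropping to 0 → total 70, payoff 54. Profitable deviation.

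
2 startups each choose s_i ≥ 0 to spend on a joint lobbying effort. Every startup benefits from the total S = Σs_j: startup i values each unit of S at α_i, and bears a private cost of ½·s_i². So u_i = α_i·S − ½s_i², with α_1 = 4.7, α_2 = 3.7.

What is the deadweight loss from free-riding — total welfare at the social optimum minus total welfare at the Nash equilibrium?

Startup i's FOC: ∂u_i/∂s_i = α_i − s_i = 0, so s_i* = α_i.
NE contributions = (4.7, 3.7); S = 8.4.
W^NE = (Σα)·S − ½Σα_i² = 8.4² − ½·35.78 = 52.67.
Planner sets s_i = Σα_j = 8.4 for every i, so S^SO = 2·8.4 = 16.8.
W^SO = (Σα)·S^SO − ½·2·(Σα)² = (2/2)·8.4² = 70.56.
Deadweight loss = W^SO − W^NE = 17.89.

17.89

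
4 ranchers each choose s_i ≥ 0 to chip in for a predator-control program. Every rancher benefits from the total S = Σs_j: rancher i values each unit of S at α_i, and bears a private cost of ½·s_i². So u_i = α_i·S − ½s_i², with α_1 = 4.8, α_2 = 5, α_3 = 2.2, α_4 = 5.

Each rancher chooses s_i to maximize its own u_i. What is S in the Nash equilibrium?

Rancher i's FOC: ∂u_i/∂s_i = α_i − s_i = 0, so s_i* = α_i.
NE contributions = (4.8, 5, 2.2, 5); S = 17.

17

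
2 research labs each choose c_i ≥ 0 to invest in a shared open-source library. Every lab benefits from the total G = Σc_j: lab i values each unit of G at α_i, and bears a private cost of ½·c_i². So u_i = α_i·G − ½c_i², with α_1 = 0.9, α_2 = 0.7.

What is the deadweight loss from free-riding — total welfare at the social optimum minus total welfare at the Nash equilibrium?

Lab i's FOC: ∂u_i/∂c_i = α_i − c_i = 0, so c_i* = α_i.
NE contributions = (0.9, 0.7); G = 1.6.
W^NE = (Σα)·G − ½Σα_i² = 1.6² − ½·1.3 = 1.91.
Planner sets c_i = Σα_j = 1.6 for every i, so G^SO = 2·1.6 = 3.2.
W^SO = (Σα)·G^SO − ½·2·(Σα)² = (2/2)·1.6² = 2.56.
Deadweight loss = W^SO − W^NE = 0.65.

0.65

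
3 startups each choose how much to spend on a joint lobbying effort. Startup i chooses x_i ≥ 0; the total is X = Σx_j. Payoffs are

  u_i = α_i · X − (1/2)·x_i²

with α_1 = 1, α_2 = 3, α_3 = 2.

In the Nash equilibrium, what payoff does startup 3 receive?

10

Startup i's FOC: ∂u_i/∂x_i = α_i − x_i = 0, so x_i* = α_i.
NE contributions = (1, 3, 2); X = 6.
u_3 = α_3·X − ½·(x_3)² = 2·6 − ½·2² = 10.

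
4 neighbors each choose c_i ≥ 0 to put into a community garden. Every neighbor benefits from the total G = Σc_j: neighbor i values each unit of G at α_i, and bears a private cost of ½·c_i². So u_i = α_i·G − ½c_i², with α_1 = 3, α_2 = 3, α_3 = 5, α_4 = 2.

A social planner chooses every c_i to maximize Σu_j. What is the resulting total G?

Planner FOC: ∂(Σu_j)/∂c_i = (Σα_j) − c_i = 0, so c_i^SO = Σα_j = 13 for every i; G^SO = 52.

52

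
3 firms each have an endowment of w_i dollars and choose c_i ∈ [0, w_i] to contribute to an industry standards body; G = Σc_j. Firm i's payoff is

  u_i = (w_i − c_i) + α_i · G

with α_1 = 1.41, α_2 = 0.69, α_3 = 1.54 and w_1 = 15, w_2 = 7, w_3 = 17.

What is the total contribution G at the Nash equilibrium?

32

∂u_i/∂c_i = α_i − 1, so firm i contributes w_i if α_i > 1, else 0.
α_i > 1 for i ∈ {1, 3}; NE contributions (15, 0, 17), G = 32.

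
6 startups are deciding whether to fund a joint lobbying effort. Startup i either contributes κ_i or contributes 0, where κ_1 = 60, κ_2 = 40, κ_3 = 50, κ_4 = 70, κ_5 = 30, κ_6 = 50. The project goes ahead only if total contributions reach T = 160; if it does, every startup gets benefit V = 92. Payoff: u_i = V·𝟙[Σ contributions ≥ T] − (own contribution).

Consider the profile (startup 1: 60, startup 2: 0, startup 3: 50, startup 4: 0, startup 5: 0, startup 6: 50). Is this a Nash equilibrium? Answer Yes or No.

Total = 160 ≥ 160: provided.
Startup 1 (pledges 60, payoff 32): dropping to 0 → total 100, payoff 0. No gain.
Startup 2 (pledges 0, payoff 92): pledging 40 → total 200, payoff 52. No gain.
Startup 3 (pledges 50, payoff 42): dropping to 0 → total 110, payoff 0. No gain.
Startup 4 (pledges 0, payoff 92): pledging 70 → total 230, payoff 22. No gain.
Startup 5 (pledges 0, payoff 92): pledging 30 → total 190, payoff 62. No gain.
Startup 6 (pledges 50, payoff 42): dropping to 0 → total 110, payoff 0. No gain.

Yes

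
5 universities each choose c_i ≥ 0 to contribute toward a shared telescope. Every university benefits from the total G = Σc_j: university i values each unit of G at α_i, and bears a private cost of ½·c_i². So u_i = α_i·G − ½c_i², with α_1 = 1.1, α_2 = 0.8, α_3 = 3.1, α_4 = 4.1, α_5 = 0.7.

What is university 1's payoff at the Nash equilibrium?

University i's FOC: ∂u_i/∂c_i = α_i − c_i = 0, so c_i* = α_i.
NE contributions = (1.1, 0.8, 3.1, 4.1, 0.7); G = 9.8.
u_1 = α_1·G − ½·(c_1)² = 1.1·9.8 − ½·1.1² = 10.175.

10.175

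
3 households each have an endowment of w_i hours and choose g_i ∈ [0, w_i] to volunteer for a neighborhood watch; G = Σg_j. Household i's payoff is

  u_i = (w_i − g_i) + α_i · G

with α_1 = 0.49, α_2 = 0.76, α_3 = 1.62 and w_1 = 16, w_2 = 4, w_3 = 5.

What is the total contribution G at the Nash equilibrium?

∂u_i/∂g_i = α_i − 1, so household i contributes w_i if α_i > 1, else 0.
α_i > 1 for i ∈ {3}; NE contributions (0, 0, 5), G = 5.

5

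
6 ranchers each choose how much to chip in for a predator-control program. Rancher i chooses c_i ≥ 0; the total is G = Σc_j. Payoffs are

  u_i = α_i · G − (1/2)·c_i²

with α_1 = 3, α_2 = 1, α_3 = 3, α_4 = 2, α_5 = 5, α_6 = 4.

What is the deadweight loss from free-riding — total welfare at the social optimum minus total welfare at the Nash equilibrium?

Rancher i's FOC: ∂u_i/∂c_i = α_i − c_i = 0, so c_i* = α_i.
NE contributions = (3, 1, 3, 2, 5, 4); G = 18.
W^NE = (Σα)·G − ½Σα_i² = 18² − ½·64 = 292.
Planner sets c_i = Σα_j = 18 for every i, so G^SO = 6·18 = 108.
W^SO = (Σα)·G^SO − ½·6·(Σα)² = (6/2)·18² = 972.
Deadweight loss = W^SO − W^NE = 680.

680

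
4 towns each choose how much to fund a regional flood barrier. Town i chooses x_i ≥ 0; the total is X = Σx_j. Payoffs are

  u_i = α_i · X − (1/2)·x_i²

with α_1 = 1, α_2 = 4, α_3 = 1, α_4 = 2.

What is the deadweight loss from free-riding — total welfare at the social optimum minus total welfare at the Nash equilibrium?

75

Town i's FOC: ∂u_i/∂x_i = α_i − x_i = 0, so x_i* = α_i.
NE contributions = (1, 4, 1, 2); X = 8.
W^NE = (Σα)·X − ½Σα_i² = 8² − ½·22 = 53.
Planner sets x_i = Σα_j = 8 for every i, so X^SO = 4·8 = 32.
W^SO = (Σα)·X^SO − ½·4·(Σα)² = (4/2)·8² = 128.
Deadweight loss = W^SO − W^NE = 75.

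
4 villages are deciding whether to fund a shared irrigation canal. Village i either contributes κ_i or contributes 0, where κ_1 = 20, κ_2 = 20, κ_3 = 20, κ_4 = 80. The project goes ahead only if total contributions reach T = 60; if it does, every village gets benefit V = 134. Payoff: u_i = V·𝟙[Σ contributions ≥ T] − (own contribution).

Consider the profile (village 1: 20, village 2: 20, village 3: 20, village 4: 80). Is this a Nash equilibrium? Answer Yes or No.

No

Total = 140 ≥ 60: provided.
Village 1 (pledges 20, payoff 114): dropping to 0 → total 120, payoff 134. Profitable deviation.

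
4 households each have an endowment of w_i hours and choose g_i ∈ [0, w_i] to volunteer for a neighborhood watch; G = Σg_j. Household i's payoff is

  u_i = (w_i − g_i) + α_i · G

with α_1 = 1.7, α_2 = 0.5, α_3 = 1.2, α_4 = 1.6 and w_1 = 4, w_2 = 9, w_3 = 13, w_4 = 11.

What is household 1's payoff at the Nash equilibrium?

∂u_i/∂g_i = α_i − 1, so household i contributes w_i if α_i > 1, else 0.
α_i > 1 for i ∈ {1, 3, 4}; NE contributions (4, 0, 13, 11), G = 28.
u_1 = (4 − 4) + 1.7·28 = 47.6.

47.6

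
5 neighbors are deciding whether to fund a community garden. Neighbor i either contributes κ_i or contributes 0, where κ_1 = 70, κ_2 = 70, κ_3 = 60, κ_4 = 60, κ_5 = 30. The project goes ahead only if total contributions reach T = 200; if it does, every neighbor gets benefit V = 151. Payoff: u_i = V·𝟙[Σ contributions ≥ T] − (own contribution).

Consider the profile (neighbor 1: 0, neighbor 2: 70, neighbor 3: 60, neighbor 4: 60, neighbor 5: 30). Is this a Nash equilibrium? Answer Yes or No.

Yes

Total = 220 ≥ 200: provided.
Neighbor 1 (pledges 0, payoff 151): pledging 70 → total 290, payoff 81. No gain.
Neighbor 2 (pledges 70, payoff 81): dropping to 0 → total 150, payoff 0. No gain.
Neighbor 3 (pledges 60, payoff 91): dropping to 0 → total 160, payoff 0. No gain.
Neighbor 4 (pledges 60, payoff 91): dropping to 0 → total 160, payoff 0. No gain.
Neighbor 5 (pledges 30, payoff 121): dropping to 0 → total 190, payoff 0. No gain.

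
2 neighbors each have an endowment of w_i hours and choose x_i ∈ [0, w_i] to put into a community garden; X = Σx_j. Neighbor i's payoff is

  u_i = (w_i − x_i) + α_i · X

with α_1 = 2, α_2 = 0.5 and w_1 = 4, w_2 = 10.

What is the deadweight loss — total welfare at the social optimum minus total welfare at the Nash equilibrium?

15

∂u_i/∂x_i = α_i − 1, so neighbor i contributes w_i if α_i > 1, else 0.
α_i > 1 for i ∈ {1}; NE contributions (4, 0), X = 4.
W^NE = Σw_i − X^NE + (Σα_i)·X^NE = 14 + 1.5·4 = 20.
Planner: ∂(Σu_j)/∂x_i = Σα_j − 1 = 1.5 > 0, so everyone contributes w_i; X^SO = 14, W^SO = 14 + 1.5·14 = 35.
Deadweight loss = 15.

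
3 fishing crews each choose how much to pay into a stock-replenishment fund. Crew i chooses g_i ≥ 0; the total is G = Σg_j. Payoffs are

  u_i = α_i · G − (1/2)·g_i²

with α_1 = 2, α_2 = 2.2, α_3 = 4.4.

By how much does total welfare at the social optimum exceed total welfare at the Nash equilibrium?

51.08

Crew i's FOC: ∂u_i/∂g_i = α_i − g_i = 0, so g_i* = α_i.
NE contributions = (2, 2.2, 4.4); G = 8.6.
W^NE = (Σα)·G − ½Σα_i² = 8.6² − ½·28.2 = 59.86.
Planner sets g_i = Σα_j = 8.6 for every i, so G^SO = 3·8.6 = 25.8.
W^SO = (Σα)·G^SO − ½·3·(Σα)² = (3/2)·8.6² = 110.94.
Deadweight loss = W^SO − W^NE = 51.08.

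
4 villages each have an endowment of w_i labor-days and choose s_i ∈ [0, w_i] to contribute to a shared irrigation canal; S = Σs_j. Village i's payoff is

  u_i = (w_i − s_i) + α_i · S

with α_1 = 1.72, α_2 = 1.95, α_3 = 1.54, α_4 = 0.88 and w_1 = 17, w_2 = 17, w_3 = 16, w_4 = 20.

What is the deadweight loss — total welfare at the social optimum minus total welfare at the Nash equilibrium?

∂u_i/∂s_i = α_i − 1, so village i contributes w_i if α_i > 1, else 0.
α_i > 1 for i ∈ {1, 2, 3}; NE contributions (17, 17, 16, 0), S = 50.
W^NE = Σw_i − S^NE + (Σα_i)·S^NE = 70 + 5.09·50 = 324.5.
Planner: ∂(Σu_j)/∂s_i = Σα_j − 1 = 5.09 > 0, so everyone contributes w_i; S^SO = 70, W^SO = 70 + 5.09·70 = 426.3.
Deadweight loss = 101.8.

101.8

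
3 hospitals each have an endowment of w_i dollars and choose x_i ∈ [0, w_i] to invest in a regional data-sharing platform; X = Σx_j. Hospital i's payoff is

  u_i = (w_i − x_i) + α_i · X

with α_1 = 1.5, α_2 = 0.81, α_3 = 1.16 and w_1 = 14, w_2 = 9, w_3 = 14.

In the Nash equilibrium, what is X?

28

∂u_i/∂x_i = α_i − 1, so hospital i contributes w_i if α_i > 1, else 0.
α_i > 1 for i ∈ {1, 3}; NE contributions (14, 0, 14), X = 28.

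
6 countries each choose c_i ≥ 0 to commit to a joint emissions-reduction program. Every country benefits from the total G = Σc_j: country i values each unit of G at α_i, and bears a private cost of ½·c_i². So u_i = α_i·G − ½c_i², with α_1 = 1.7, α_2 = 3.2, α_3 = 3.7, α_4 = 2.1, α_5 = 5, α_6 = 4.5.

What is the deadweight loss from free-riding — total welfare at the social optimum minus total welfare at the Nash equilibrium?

Country i's FOC: ∂u_i/∂c_i = α_i − c_i = 0, so c_i* = α_i.
NE contributions = (1.7, 3.2, 3.7, 2.1, 5, 4.5); G = 20.2.
W^NE = (Σα)·G − ½Σα_i² = 20.2² − ½·76.48 = 369.8.
Planner sets c_i = Σα_j = 20.2 for every i, so G^SO = 6·20.2 = 121.2.
W^SO = (Σα)·G^SO − ½·6·(Σα)² = (6/2)·20.2² = 1224.12.
Deadweight loss = W^SO − W^NE = 854.32.

854.32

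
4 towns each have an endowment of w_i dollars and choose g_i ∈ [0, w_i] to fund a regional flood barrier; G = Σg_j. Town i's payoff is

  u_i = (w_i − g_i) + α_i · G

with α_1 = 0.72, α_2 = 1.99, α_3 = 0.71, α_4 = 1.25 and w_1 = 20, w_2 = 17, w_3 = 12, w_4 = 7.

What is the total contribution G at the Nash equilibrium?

24

∂u_i/∂g_i = α_i − 1, so town i contributes w_i if α_i > 1, else 0.
α_i > 1 for i ∈ {2, 4}; NE contributions (0, 17, 0, 7), G = 24.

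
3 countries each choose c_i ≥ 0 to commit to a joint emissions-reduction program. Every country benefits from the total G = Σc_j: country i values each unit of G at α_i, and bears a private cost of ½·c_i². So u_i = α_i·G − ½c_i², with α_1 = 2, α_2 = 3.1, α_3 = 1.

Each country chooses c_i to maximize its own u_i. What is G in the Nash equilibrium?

Country i's FOC: ∂u_i/∂c_i = α_i − c_i = 0, so c_i* = α_i.
NE contributions = (2, 3.1, 1); G = 6.1.

6.1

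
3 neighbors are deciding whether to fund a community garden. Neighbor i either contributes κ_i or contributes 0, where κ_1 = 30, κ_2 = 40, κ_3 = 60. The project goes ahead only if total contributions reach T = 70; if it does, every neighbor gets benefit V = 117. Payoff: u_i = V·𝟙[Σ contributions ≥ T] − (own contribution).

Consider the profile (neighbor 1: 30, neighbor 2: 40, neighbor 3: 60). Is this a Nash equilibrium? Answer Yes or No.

Total = 130 ≥ 70: provided.
Neighbor 1 (pledges 30, payoff 87): dropping to 0 → total 100, payoff 117. Profitable deviation.

No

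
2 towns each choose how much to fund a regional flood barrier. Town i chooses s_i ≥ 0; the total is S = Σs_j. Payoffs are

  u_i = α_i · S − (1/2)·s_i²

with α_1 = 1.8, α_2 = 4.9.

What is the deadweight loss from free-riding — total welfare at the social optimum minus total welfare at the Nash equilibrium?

13.625

Town i's FOC: ∂u_i/∂s_i = α_i − s_i = 0, so s_i* = α_i.
NE contributions = (1.8, 4.9); S = 6.7.
W^NE = (Σα)·S − ½Σα_i² = 6.7² − ½·27.25 = 31.265.
Planner sets s_i = Σα_j = 6.7 for every i, so S^SO = 2·6.7 = 13.4.
W^SO = (Σα)·S^SO − ½·2·(Σα)² = (2/2)·6.7² = 44.89.
Deadweight loss = W^SO − W^NE = 13.625.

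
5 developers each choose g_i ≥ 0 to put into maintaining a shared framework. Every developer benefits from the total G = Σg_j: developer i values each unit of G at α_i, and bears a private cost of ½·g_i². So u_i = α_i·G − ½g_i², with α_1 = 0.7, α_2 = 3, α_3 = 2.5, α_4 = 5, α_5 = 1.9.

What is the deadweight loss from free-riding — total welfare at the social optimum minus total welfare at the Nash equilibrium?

279.59

Developer i's FOC: ∂u_i/∂g_i = α_i − g_i = 0, so g_i* = α_i.
NE contributions = (0.7, 3, 2.5, 5, 1.9); G = 13.1.
W^NE = (Σα)·G − ½Σα_i² = 13.1² − ½·44.35 = 149.435.
Planner sets g_i = Σα_j = 13.1 for every i, so G^SO = 5·13.1 = 65.5.
W^SO = (Σα)·G^SO − ½·5·(Σα)² = (5/2)·13.1² = 429.025.
Deadweight loss = W^SO − W^NE = 279.59.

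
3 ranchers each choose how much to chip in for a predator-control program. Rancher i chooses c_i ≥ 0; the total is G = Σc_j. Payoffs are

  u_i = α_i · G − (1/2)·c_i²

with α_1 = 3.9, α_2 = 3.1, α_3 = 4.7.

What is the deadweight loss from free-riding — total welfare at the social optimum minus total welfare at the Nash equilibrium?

91.9

Rancher i's FOC: ∂u_i/∂c_i = α_i − c_i = 0, so c_i* = α_i.
NE contributions = (3.9, 3.1, 4.7); G = 11.7.
W^NE = (Σα)·G − ½Σα_i² = 11.7² − ½·46.91 = 113.435.
Planner sets c_i = Σα_j = 11.7 for every i, so G^SO = 3·11.7 = 35.1.
W^SO = (Σα)·G^SO − ½·3·(Σα)² = (3/2)·11.7² = 205.335.
Deadweight loss = W^SO − W^NE = 91.9.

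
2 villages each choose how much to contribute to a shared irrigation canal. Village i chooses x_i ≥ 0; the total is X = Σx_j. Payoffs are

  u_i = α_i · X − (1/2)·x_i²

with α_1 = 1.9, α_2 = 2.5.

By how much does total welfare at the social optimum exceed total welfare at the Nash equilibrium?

Village i's FOC: ∂u_i/∂x_i = α_i − x_i = 0, so x_i* = α_i.
NE contributions = (1.9, 2.5); X = 4.4.
W^NE = (Σα)·X − ½Σα_i² = 4.4² − ½·9.86 = 14.43.
Planner sets x_i = Σα_j = 4.4 for every i, so X^SO = 2·4.4 = 8.8.
W^SO = (Σα)·X^SO − ½·2·(Σα)² = (2/2)·4.4² = 19.36.
Deadweight loss = W^SO − W^NE = 4.93.

4.93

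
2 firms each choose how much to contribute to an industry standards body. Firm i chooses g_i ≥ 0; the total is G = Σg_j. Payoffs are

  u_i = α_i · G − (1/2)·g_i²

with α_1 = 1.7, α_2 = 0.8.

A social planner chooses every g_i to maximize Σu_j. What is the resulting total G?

5

Planner FOC: ∂(Σu_j)/∂g_i = (Σα_j) − g_i = 0, so g_i^SO = Σα_j = 2.5 for every i; G^SO = 5.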